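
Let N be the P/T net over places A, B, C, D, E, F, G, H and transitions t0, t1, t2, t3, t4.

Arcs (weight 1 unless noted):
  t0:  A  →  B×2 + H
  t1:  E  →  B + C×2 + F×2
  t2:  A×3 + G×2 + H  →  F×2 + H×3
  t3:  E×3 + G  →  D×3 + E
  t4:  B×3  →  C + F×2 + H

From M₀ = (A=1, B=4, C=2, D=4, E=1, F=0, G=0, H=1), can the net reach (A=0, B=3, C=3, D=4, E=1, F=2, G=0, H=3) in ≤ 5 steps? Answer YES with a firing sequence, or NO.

step 1: fire t0:  (A=1, B=4, C=2, D=4, E=1, F=0, G=0, H=1) → (A=0, B=6, C=2, D=4, E=1, F=0, G=0, H=2)
step 2: fire t4:  (A=0, B=6, C=2, D=4, E=1, F=0, G=0, H=2) → (A=0, B=3, C=3, D=4, E=1, F=2, G=0, H=3)

YES — reachable via ⟨t0, t4⟩ (2 firings)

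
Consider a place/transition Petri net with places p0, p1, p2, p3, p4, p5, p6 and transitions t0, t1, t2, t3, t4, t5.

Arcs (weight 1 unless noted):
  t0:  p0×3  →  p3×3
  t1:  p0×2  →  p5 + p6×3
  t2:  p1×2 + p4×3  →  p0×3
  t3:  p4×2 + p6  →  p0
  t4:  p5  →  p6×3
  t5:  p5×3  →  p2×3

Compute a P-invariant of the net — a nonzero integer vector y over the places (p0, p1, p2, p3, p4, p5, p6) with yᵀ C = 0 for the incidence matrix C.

y = (p0:3, p1:3, p2:3, p3:3, p4:1, p5:3, p6:1)

Incidence matrix C (rows=places, cols=transitions):
       t0   t1   t2   t3   t4   t5
   p0  -3   -2    3    1    0    0
   p1   0    0   -2    0    0    0
   p2   0    0    0    0    0    3
   p3   3    0    0    0    0    0
   p4   0    0   -3   -2    0    0
   p5   0    1    0    0   -1   -3
   p6   0    3    0   -1    3    0

Candidate y = [3, 3, 3, 3, 1, 3, 1]; check y·C column-wise:
  col t0: 3·-3 + 3·0 + 3·0 + 3·3 + 1·0 + 3·0 + 1·0 = 0
  col t1: 3·-2 + 3·0 + 3·0 + 3·0 + 1·0 + 3·1 + 1·3 = 0
  col t2: 3·3 + 3·-2 + 3·0 + 3·0 + 1·-3 + 3·0 + 1·0 = 0
  col t3: 3·1 + 3·0 + 3·0 + 3·0 + 1·-2 + 3·0 + 1·-1 = 0
  col t4: 3·0 + 3·0 + 3·0 + 3·0 + 1·0 + 3·-1 + 1·3 = 0
  col t5: 3·0 + 3·0 + 3·3 + 3·0 + 1·0 + 3·-3 + 1·0 = 0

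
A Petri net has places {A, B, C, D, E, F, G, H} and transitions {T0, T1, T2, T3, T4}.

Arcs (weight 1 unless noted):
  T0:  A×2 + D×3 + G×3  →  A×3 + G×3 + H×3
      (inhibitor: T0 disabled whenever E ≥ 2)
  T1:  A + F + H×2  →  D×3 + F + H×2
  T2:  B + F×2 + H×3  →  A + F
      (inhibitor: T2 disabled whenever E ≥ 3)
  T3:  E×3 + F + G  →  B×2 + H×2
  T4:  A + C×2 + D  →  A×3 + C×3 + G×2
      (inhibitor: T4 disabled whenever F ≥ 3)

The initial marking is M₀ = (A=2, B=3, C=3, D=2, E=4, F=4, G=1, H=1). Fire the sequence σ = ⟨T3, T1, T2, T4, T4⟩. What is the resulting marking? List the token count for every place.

(A=6, B=4, C=5, D=3, E=1, F=2, G=4, H=0)

step 1: fire T3:  (A=2, B=3, C=3, D=2, E=4, F=4, G=1, H=1) → (A=2, B=5, C=3, D=2, E=1, F=3, G=0, H=3)
step 2: fire T1:  (A=2, B=5, C=3, D=2, E=1, F=3, G=0, H=3) → (A=1, B=5, C=3, D=5, E=1, F=3, G=0, H=3)
step 3: fire T2:  (A=1, B=5, C=3, D=5, E=1, F=3, G=0, H=3) → (A=2, B=4, C=3, D=5, E=1, F=2, G=0, H=0)
step 4: fire T4:  (A=2, B=4, C=3, D=5, E=1, F=2, G=0, H=0) → (A=4, B=4, C=4, D=4, E=1, F=2, G=2, H=0)
step 5: fire T4:  (A=4, B=4, C=4, D=4, E=1, F=2, G=2, H=0) → (A=6, B=4, C=5, D=3, E=1, F=2, G=4, H=0)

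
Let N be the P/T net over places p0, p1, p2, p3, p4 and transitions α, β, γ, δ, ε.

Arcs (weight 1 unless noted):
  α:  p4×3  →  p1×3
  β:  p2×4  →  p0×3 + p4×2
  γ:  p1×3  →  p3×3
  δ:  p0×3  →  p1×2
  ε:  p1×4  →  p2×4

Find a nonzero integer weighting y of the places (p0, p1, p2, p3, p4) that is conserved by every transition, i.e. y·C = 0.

y = (p0:2, p1:3, p2:3, p3:3, p4:3)

Incidence matrix C (rows=places, cols=transitions):
        α    β    γ    δ    ε
   p0   0    3    0   -3    0
   p1   3    0   -3    2   -4
   p2   0   -4    0    0    4
   p3   0    0    3    0    0
   p4  -3    2    0    0    0

Candidate y = [2, 3, 3, 3, 3]; check y·C column-wise:
  col α: 2·0 + 3·3 + 3·0 + 3·0 + 3·-3 = 0
  col β: 2·3 + 3·0 + 3·-4 + 3·0 + 3·2 = 0
  col γ: 2·0 + 3·-3 + 3·0 + 3·3 + 3·0 = 0
  col δ: 2·-3 + 3·2 + 3·0 + 3·0 + 3·0 = 0
  col ε: 2·0 + 3·-4 + 3·4 + 3·0 + 3·0 = 0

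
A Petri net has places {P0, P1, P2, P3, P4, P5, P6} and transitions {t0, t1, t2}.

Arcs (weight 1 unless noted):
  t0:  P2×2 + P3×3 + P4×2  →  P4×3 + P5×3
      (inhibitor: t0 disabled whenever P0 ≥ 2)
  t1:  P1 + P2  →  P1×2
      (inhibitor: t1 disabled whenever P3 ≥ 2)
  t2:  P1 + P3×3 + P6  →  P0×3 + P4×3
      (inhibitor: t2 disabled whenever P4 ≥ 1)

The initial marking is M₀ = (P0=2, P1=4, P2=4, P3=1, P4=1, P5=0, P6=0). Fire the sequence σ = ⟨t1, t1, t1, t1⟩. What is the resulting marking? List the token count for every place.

(P0=2, P1=8, P2=0, P3=1, P4=1, P5=0, P6=0)

step 1: fire t1:  (P0=2, P1=4, P2=4, P3=1, P4=1, P5=0, P6=0) → (P0=2, P1=5, P2=3, P3=1, P4=1, P5=0, P6=0)
step 2: fire t1:  (P0=2, P1=5, P2=3, P3=1, P4=1, P5=0, P6=0) → (P0=2, P1=6, P2=2, P3=1, P4=1, P5=0, P6=0)
step 3: fire t1:  (P0=2, P1=6, P2=2, P3=1, P4=1, P5=0, P6=0) → (P0=2, P1=7, P2=1, P3=1, P4=1, P5=0, P6=0)
step 4: fire t1:  (P0=2, P1=7, P2=1, P3=1, P4=1, P5=0, P6=0) → (P0=2, P1=8, P2=0, P3=1, P4=1, P5=0, P6=0)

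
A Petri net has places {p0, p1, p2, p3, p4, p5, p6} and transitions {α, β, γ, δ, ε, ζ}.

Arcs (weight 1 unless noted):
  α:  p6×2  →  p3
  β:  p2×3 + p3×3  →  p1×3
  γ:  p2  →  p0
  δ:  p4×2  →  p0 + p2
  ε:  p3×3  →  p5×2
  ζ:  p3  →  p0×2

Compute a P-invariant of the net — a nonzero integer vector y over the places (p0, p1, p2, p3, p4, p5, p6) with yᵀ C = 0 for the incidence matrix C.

y = (p0:1, p1:3, p2:1, p3:2, p4:1, p5:3, p6:1)

Incidence matrix C (rows=places, cols=transitions):
        α    β    γ    δ    ε    ζ
   p0   0    0    1    1    0    2
   p1   0    3    0    0    0    0
   p2   0   -3   -1    1    0    0
   p3   1   -3    0    0   -3   -1
   p4   0    0    0   -2    0    0
   p5   0    0    0    0    2    0
   p6  -2    0    0    0    0    0

Candidate y = [1, 3, 1, 2, 1, 3, 1]; check y·C column-wise:
  col α: 1·0 + 3·0 + 1·0 + 2·1 + 1·0 + 3·0 + 1·-2 = 0
  col β: 1·0 + 3·3 + 1·-3 + 2·-3 + 1·0 + 3·0 + 1·0 = 0
  col γ: 1·1 + 3·0 + 1·-1 + 2·0 + 1·0 + 3·0 + 1·0 = 0
  col δ: 1·1 + 3·0 + 1·1 + 2·0 + 1·-2 + 3·0 + 1·0 = 0
  col ε: 1·0 + 3·0 + 1·0 + 2·-3 + 1·0 + 3·2 + 1·0 = 0
  col ζ: 1·2 + 3·0 + 1·0 + 2·-1 + 1·0 + 3·0 + 1·0 = 0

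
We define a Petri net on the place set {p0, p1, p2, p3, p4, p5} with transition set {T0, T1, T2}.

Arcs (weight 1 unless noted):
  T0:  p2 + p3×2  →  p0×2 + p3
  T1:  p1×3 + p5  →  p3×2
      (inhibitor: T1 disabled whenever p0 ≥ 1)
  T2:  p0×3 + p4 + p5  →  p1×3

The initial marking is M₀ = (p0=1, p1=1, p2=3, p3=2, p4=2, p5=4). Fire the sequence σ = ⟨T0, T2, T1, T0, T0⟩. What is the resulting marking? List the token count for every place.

step 1: fire T0:  (p0=1, p1=1, p2=3, p3=2, p4=2, p5=4) → (p0=3, p1=1, p2=2, p3=1, p4=2, p5=4)
step 2: fire T2:  (p0=3, p1=1, p2=2, p3=1, p4=2, p5=4) → (p0=0, p1=4, p2=2, p3=1, p4=1, p5=3)
step 3: fire T1:  (p0=0, p1=4, p2=2, p3=1, p4=1, p5=3) → (p0=0, p1=1, p2=2, p3=3, p4=1, p5=2)
step 4: fire T0:  (p0=0, p1=1, p2=2, p3=3, p4=1, p5=2) → (p0=2, p1=1, p2=1, p3=2, p4=1, p5=2)
step 5: fire T0:  (p0=2, p1=1, p2=1, p3=2, p4=1, p5=2) → (p0=4, p1=1, p2=0, p3=1, p4=1, p5=2)

(p0=4, p1=1, p2=0, p3=1, p4=1, p5=2)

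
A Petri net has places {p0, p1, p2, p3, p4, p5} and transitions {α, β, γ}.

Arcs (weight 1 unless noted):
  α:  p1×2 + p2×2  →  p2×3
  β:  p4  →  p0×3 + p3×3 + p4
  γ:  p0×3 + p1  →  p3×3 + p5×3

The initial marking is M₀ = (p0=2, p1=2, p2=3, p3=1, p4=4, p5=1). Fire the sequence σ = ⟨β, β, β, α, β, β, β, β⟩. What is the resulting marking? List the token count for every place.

(p0=23, p1=0, p2=4, p3=22, p4=4, p5=1)

step 1: fire β:  (p0=2, p1=2, p2=3, p3=1, p4=4, p5=1) → (p0=5, p1=2, p2=3, p3=4, p4=4, p5=1)
step 2: fire β:  (p0=5, p1=2, p2=3, p3=4, p4=4, p5=1) → (p0=8, p1=2, p2=3, p3=7, p4=4, p5=1)
step 3: fire β:  (p0=8, p1=2, p2=3, p3=7, p4=4, p5=1) → (p0=11, p1=2, p2=3, p3=10, p4=4, p5=1)
step 4: fire α:  (p0=11, p1=2, p2=3, p3=10, p4=4, p5=1) → (p0=11, p1=0, p2=4, p3=10, p4=4, p5=1)
step 5: fire β:  (p0=11, p1=0, p2=4, p3=10, p4=4, p5=1) → (p0=14, p1=0, p2=4, p3=13, p4=4, p5=1)
step 6: fire β:  (p0=14, p1=0, p2=4, p3=13, p4=4, p5=1) → (p0=17, p1=0, p2=4, p3=16, p4=4, p5=1)
step 7: fire β:  (p0=17, p1=0, p2=4, p3=16, p4=4, p5=1) → (p0=20, p1=0, p2=4, p3=19, p4=4, p5=1)
step 8: fire β:  (p0=20, p1=0, p2=4, p3=19, p4=4, p5=1) → (p0=23, p1=0, p2=4, p3=22, p4=4, p5=1)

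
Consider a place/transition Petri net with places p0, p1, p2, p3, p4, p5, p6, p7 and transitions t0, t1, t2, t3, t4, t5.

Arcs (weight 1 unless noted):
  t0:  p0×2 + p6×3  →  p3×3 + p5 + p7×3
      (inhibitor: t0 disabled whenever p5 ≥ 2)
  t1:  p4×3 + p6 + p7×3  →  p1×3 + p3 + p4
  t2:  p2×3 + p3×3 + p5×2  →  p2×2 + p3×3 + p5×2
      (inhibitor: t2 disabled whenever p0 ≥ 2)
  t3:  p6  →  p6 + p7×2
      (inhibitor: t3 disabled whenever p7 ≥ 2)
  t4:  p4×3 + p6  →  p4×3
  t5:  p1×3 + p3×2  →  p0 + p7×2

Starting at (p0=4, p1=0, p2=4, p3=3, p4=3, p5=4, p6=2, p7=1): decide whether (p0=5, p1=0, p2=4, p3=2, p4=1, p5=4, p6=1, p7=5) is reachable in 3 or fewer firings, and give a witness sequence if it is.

depth 0: 1 marking
depth 1: 3 markings reached so far
depth 2: 6 markings reached so far
depth 3: 10 markings reached so far
target is not among the 10 markings reachable within 3 steps

NO — not reachable within 3 firings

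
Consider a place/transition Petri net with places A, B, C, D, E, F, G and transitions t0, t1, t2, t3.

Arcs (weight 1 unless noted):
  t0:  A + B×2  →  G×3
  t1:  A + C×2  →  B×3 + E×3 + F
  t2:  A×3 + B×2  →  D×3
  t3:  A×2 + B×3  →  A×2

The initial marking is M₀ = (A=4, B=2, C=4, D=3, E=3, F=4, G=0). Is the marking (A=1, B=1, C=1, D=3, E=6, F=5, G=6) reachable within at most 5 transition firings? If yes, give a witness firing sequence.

depth 0: 1 marking
depth 1: 4 markings reached so far
depth 2: 8 markings reached so far
depth 3: 13 markings reached so far
depth 4: 16 markings reached so far
depth 5: 18 markings reached so far
target is not among the 18 markings reachable within 5 steps

NO — not reachable within 5 firings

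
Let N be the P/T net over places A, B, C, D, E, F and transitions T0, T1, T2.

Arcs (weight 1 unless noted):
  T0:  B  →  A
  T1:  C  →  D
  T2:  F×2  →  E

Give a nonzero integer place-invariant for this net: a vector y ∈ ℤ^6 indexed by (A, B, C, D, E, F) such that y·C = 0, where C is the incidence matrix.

Incidence matrix C (rows=places, cols=transitions):
       T0   T1   T2
    A   1    0    0
    B  -1    0    0
    C   0   -1    0
    D   0    1    0
    E   0    0    1
    F   0    0   -2

Candidate y = [1, 1, 0, 0, 0, 0]; check y·C column-wise:
  col T0: 1·1 + 1·-1 = 0
  col T1: 1·0 + 1·0 + 0·-1 + 0·1 = 0
  col T2: 1·0 + 1·0 + 0·1 + 0·-2 = 0

y = (A:1, B:1, C:0, D:0, E:0, F:0)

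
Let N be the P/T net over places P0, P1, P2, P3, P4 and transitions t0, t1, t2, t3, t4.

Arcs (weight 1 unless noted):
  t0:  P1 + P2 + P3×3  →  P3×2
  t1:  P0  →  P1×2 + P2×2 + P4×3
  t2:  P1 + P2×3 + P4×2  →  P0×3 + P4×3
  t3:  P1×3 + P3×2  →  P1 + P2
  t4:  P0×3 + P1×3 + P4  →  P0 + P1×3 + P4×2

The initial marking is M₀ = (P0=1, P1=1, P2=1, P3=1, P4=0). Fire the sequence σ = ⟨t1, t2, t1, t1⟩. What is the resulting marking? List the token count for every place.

step 1: fire t1:  (P0=1, P1=1, P2=1, P3=1, P4=0) → (P0=0, P1=3, P2=3, P3=1, P4=3)
step 2: fire t2:  (P0=0, P1=3, P2=3, P3=1, P4=3) → (P0=3, P1=2, P2=0, P3=1, P4=4)
step 3: fire t1:  (P0=3, P1=2, P2=0, P3=1, P4=4) → (P0=2, P1=4, P2=2, P3=1, P4=7)
step 4: fire t1:  (P0=2, P1=4, P2=2, P3=1, P4=7) → (P0=1, P1=6, P2=4, P3=1, P4=10)

(P0=1, P1=6, P2=4, P3=1, P4=10)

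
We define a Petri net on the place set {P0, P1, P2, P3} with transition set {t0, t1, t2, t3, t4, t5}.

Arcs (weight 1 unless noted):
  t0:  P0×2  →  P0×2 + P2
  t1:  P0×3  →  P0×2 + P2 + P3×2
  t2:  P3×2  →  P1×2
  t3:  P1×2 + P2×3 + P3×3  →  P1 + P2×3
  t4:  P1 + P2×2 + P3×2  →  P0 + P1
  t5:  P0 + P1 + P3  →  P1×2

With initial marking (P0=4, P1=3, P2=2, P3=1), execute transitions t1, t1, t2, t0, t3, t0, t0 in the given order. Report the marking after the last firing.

(P0=2, P1=4, P2=7, P3=0)

step 1: fire t1:  (P0=4, P1=3, P2=2, P3=1) → (P0=3, P1=3, P2=3, P3=3)
step 2: fire t1:  (P0=3, P1=3, P2=3, P3=3) → (P0=2, P1=3, P2=4, P3=5)
step 3: fire t2:  (P0=2, P1=3, P2=4, P3=5) → (P0=2, P1=5, P2=4, P3=3)
step 4: fire t0:  (P0=2, P1=5, P2=4, P3=3) → (P0=2, P1=5, P2=5, P3=3)
step 5: fire t3:  (P0=2, P1=5, P2=5, P3=3) → (P0=2, P1=4, P2=5, P3=0)
step 6: fire t0:  (P0=2, P1=4, P2=5, P3=0) → (P0=2, P1=4, P2=6, P3=0)
step 7: fire t0:  (P0=2, P1=4, P2=6, P3=0) → (P0=2, P1=4, P2=7, P3=0)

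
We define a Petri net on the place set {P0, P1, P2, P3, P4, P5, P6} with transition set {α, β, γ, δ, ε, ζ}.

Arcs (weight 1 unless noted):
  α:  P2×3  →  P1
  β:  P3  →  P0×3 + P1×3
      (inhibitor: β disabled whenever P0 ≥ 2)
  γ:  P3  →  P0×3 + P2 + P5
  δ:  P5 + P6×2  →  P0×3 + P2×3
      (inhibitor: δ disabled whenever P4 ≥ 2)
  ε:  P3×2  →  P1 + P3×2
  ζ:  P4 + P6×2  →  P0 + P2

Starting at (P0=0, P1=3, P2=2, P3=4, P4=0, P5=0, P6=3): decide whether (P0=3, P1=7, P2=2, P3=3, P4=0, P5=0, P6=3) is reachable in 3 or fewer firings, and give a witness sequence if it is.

YES — reachable via ⟨β, ε⟩ (2 firings)

step 1: fire β:  (P0=0, P1=3, P2=2, P3=4, P4=0, P5=0, P6=3) → (P0=3, P1=6, P2=2, P3=3, P4=0, P5=0, P6=3)
step 2: fire ε:  (P0=3, P1=6, P2=2, P3=3, P4=0, P5=0, P6=3) → (P0=3, P1=7, P2=2, P3=3, P4=0, P5=0, P6=3)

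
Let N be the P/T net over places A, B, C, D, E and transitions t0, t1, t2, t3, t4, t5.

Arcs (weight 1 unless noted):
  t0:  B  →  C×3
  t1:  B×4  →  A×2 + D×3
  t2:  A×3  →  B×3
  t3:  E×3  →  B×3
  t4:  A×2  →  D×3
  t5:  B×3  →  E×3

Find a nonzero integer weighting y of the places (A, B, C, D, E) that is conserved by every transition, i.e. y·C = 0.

y = (A:3, B:3, C:1, D:2, E:3)

Incidence matrix C (rows=places, cols=transitions):
       t0   t1   t2   t3   t4   t5
    A   0    2   -3    0   -2    0
    B  -1   -4    3    3    0   -3
    C   3    0    0    0    0    0
    D   0    3    0    0    3    0
    E   0    0    0   -3    0    3

Candidate y = [3, 3, 1, 2, 3]; check y·C column-wise:
  col t0: 3·0 + 3·-1 + 1·3 + 2·0 + 3·0 = 0
  col t1: 3·2 + 3·-4 + 1·0 + 2·3 + 3·0 = 0
  col t2: 3·-3 + 3·3 + 1·0 + 2·0 + 3·0 = 0
  col t3: 3·0 + 3·3 + 1·0 + 2·0 + 3·-3 = 0
  col t4: 3·-2 + 3·0 + 1·0 + 2·3 + 3·0 = 0
  col t5: 3·0 + 3·-3 + 1·0 + 2·0 + 3·3 = 0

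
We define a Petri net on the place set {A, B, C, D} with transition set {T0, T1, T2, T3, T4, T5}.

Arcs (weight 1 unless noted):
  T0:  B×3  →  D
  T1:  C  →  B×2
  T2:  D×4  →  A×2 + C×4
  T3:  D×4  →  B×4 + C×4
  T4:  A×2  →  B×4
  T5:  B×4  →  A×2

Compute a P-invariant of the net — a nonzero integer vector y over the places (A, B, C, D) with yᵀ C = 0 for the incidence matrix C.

y = (A:2, B:1, C:2, D:3)

Incidence matrix C (rows=places, cols=transitions):
       T0   T1   T2   T3   T4   T5
    A   0    0    2    0   -2    2
    B  -3    2    0    4    4   -4
    C   0   -1    4    4    0    0
    D   1    0   -4   -4    0    0

Candidate y = [2, 1, 2, 3]; check y·C column-wise:
  col T0: 2·0 + 1·-3 + 2·0 + 3·1 = 0
  col T1: 2·0 + 1·2 + 2·-1 + 3·0 = 0
  col T2: 2·2 + 1·0 + 2·4 + 3·-4 = 0
  col T3: 2·0 + 1·4 + 2·4 + 3·-4 = 0
  col T4: 2·-2 + 1·4 + 2·0 + 3·0 = 0
  col T5: 2·2 + 1·-4 + 2·0 + 3·0 = 0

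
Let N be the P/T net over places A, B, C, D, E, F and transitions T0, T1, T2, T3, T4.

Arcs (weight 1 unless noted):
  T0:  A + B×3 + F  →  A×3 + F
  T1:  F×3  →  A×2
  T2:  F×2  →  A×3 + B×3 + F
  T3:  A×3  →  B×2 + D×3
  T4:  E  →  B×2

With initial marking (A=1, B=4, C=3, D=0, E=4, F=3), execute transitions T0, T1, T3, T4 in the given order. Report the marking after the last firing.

step 1: fire T0:  (A=1, B=4, C=3, D=0, E=4, F=3) → (A=3, B=1, C=3, D=0, E=4, F=3)
step 2: fire T1:  (A=3, B=1, C=3, D=0, E=4, F=3) → (A=5, B=1, C=3, D=0, E=4, F=0)
step 3: fire T3:  (A=5, B=1, C=3, D=0, E=4, F=0) → (A=2, B=3, C=3, D=3, E=4, F=0)
step 4: fire T4:  (A=2, B=3, C=3, D=3, E=4, F=0) → (A=2, B=5, C=3, D=3, E=3, F=0)

(A=2, B=5, C=3, D=3, E=3, F=0)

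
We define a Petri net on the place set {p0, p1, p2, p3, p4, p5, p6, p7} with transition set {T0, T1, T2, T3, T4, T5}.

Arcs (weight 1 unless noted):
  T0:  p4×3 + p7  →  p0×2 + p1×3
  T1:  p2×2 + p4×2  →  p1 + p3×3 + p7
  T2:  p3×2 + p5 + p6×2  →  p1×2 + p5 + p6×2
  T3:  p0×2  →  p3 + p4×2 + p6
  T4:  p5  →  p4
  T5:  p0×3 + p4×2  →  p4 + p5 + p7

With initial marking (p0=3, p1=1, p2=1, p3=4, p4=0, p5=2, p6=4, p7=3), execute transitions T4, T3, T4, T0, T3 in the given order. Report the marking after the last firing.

(p0=1, p1=4, p2=1, p3=6, p4=3, p5=0, p6=6, p7=2)

step 1: fire T4:  (p0=3, p1=1, p2=1, p3=4, p4=0, p5=2, p6=4, p7=3) → (p0=3, p1=1, p2=1, p3=4, p4=1, p5=1, p6=4, p7=3)
step 2: fire T3:  (p0=3, p1=1, p2=1, p3=4, p4=1, p5=1, p6=4, p7=3) → (p0=1, p1=1, p2=1, p3=5, p4=3, p5=1, p6=5, p7=3)
step 3: fire T4:  (p0=1, p1=1, p2=1, p3=5, p4=3, p5=1, p6=5, p7=3) → (p0=1, p1=1, p2=1, p3=5, p4=4, p5=0, p6=5, p7=3)
step 4: fire T0:  (p0=1, p1=1, p2=1, p3=5, p4=4, p5=0, p6=5, p7=3) → (p0=3, p1=4, p2=1, p3=5, p4=1, p5=0, p6=5, p7=2)
step 5: fire T3:  (p0=3, p1=4, p2=1, p3=5, p4=1, p5=0, p6=5, p7=2) → (p0=1, p1=4, p2=1, p3=6, p4=3, p5=0, p6=6, p7=2)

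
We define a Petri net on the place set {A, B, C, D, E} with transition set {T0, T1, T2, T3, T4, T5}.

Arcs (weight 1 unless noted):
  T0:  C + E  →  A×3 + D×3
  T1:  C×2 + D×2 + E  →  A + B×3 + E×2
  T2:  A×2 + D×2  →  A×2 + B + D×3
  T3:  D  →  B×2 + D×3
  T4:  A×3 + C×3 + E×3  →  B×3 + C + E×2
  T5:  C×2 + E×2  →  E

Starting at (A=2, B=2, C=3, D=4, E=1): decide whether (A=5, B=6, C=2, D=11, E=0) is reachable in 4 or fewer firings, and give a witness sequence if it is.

YES — reachable via ⟨T0, T3, T3⟩ (3 firings)

step 1: fire T0:  (A=2, B=2, C=3, D=4, E=1) → (A=5, B=2, C=2, D=7, E=0)
step 2: fire T3:  (A=5, B=2, C=2, D=7, E=0) → (A=5, B=4, C=2, D=9, E=0)
step 3: fire T3:  (A=5, B=4, C=2, D=9, E=0) → (A=5, B=6, C=2, D=11, E=0)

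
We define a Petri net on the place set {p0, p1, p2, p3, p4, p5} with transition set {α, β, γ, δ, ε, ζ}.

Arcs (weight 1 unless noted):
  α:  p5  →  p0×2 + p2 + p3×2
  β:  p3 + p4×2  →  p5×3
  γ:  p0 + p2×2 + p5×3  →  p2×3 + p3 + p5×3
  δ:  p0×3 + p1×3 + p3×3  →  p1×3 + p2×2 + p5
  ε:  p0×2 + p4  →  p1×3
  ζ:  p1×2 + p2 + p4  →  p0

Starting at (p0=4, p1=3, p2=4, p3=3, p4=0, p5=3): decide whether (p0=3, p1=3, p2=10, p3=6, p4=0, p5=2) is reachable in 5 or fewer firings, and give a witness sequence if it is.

YES — reachable via ⟨α, δ, γ, γ, α⟩ (5 firings)

step 1: fire α:  (p0=4, p1=3, p2=4, p3=3, p4=0, p5=3) → (p0=6, p1=3, p2=5, p3=5, p4=0, p5=2)
step 2: fire δ:  (p0=6, p1=3, p2=5, p3=5, p4=0, p5=2) → (p0=3, p1=3, p2=7, p3=2, p4=0, p5=3)
step 3: fire γ:  (p0=3, p1=3, p2=7, p3=2, p4=0, p5=3) → (p0=2, p1=3, p2=8, p3=3, p4=0, p5=3)
step 4: fire γ:  (p0=2, p1=3, p2=8, p3=3, p4=0, p5=3) → (p0=1, p1=3, p2=9, p3=4, p4=0, p5=3)
step 5: fire α:  (p0=1, p1=3, p2=9, p3=4, p4=0, p5=3) → (p0=3, p1=3, p2=10, p3=6, p4=0, p5=2)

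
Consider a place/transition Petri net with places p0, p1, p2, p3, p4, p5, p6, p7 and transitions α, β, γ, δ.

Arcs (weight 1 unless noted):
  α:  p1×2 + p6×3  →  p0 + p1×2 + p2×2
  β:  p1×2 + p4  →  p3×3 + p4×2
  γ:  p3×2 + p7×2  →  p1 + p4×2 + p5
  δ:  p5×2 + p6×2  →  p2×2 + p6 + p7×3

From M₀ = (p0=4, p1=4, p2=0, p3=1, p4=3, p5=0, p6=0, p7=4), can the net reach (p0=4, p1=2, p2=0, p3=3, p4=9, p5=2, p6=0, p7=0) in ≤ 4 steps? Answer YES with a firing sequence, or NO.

YES — reachable via ⟨β, β, γ, γ⟩ (4 firings)

step 1: fire β:  (p0=4, p1=4, p2=0, p3=1, p4=3, p5=0, p6=0, p7=4) → (p0=4, p1=2, p2=0, p3=4, p4=4, p5=0, p6=0, p7=4)
step 2: fire β:  (p0=4, p1=2, p2=0, p3=4, p4=4, p5=0, p6=0, p7=4) → (p0=4, p1=0, p2=0, p3=7, p4=5, p5=0, p6=0, p7=4)
step 3: fire γ:  (p0=4, p1=0, p2=0, p3=7, p4=5, p5=0, p6=0, p7=4) → (p0=4, p1=1, p2=0, p3=5, p4=7, p5=1, p6=0, p7=2)
step 4: fire γ:  (p0=4, p1=1, p2=0, p3=5, p4=7, p5=1, p6=0, p7=2) → (p0=4, p1=2, p2=0, p3=3, p4=9, p5=2, p6=0, p7=0)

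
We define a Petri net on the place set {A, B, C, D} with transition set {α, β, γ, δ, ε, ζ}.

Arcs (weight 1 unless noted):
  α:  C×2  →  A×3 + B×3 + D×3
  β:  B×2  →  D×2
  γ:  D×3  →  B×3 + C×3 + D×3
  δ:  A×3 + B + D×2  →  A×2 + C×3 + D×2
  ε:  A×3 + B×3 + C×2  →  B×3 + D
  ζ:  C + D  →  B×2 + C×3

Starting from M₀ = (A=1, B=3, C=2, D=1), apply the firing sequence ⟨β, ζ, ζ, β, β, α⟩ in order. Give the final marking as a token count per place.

step 1: fire β:  (A=1, B=3, C=2, D=1) → (A=1, B=1, C=2, D=3)
step 2: fire ζ:  (A=1, B=1, C=2, D=3) → (A=1, B=3, C=4, D=2)
step 3: fire ζ:  (A=1, B=3, C=4, D=2) → (A=1, B=5, C=6, D=1)
step 4: fire β:  (A=1, B=5, C=6, D=1) → (A=1, B=3, C=6, D=3)
step 5: fire β:  (A=1, B=3, C=6, D=3) → (A=1, B=1, C=6, D=5)
step 6: fire α:  (A=1, B=1, C=6, D=5) → (A=4, B=4, C=4, D=8)

(A=4, B=4, C=4, D=8)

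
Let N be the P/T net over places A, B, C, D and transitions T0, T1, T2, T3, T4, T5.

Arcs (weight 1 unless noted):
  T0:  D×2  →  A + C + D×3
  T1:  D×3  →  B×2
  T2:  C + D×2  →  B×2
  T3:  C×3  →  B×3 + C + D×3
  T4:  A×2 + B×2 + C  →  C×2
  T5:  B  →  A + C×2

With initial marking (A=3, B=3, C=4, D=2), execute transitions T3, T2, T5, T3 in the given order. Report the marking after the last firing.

step 1: fire T3:  (A=3, B=3, C=4, D=2) → (A=3, B=6, C=2, D=5)
step 2: fire T2:  (A=3, B=6, C=2, D=5) → (A=3, B=8, C=1, D=3)
step 3: fire T5:  (A=3, B=8, C=1, D=3) → (A=4, B=7, C=3, D=3)
step 4: fire T3:  (A=4, B=7, C=3, D=3) → (A=4, B=10, C=1, D=6)

(A=4, B=10, C=1, D=6)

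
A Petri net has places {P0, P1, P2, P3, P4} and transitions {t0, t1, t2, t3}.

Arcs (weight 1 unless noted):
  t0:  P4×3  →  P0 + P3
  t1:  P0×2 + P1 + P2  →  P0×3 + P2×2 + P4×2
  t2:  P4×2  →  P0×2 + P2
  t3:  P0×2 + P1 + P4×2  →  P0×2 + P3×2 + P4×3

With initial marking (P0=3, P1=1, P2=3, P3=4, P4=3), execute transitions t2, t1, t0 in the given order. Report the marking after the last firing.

(P0=7, P1=0, P2=5, P3=5, P4=0)

step 1: fire t2:  (P0=3, P1=1, P2=3, P3=4, P4=3) → (P0=5, P1=1, P2=4, P3=4, P4=1)
step 2: fire t1:  (P0=5, P1=1, P2=4, P3=4, P4=1) → (P0=6, P1=0, P2=5, P3=4, P4=3)
step 3: fire t0:  (P0=6, P1=0, P2=5, P3=4, P4=3) → (P0=7, P1=0, P2=5, P3=5, P4=0)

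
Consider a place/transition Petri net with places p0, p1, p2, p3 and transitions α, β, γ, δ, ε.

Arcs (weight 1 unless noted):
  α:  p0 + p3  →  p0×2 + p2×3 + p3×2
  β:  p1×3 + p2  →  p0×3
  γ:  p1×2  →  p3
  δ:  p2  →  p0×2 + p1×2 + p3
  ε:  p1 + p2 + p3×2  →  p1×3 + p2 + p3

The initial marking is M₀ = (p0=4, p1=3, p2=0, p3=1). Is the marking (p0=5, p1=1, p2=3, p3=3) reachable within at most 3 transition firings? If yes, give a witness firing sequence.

step 1: fire α:  (p0=4, p1=3, p2=0, p3=1) → (p0=5, p1=3, p2=3, p3=2)
step 2: fire γ:  (p0=5, p1=3, p2=3, p3=2) → (p0=5, p1=1, p2=3, p3=3)

YES — reachable via ⟨α, γ⟩ (2 firings)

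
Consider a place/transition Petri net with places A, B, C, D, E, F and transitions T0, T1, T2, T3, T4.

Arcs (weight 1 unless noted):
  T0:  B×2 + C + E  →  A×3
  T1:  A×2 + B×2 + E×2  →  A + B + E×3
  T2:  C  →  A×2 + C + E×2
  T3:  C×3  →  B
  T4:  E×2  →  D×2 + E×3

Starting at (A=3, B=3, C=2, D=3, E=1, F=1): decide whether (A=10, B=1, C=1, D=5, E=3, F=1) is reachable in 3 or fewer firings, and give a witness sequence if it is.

NO — not reachable within 3 firings

depth 0: 1 marking
depth 1: 3 markings reached so far
depth 2: 7 markings reached so far
depth 3: 16 markings reached so far
target is not among the 16 markings reachable within 3 steps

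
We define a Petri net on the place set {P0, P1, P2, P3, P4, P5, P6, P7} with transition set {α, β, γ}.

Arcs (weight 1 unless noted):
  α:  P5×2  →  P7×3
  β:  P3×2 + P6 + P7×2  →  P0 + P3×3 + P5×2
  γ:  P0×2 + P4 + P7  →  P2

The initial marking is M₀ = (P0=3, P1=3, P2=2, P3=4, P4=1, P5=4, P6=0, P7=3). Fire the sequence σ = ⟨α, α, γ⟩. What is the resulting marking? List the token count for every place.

(P0=1, P1=3, P2=3, P3=4, P4=0, P5=0, P6=0, P7=8)

step 1: fire α:  (P0=3, P1=3, P2=2, P3=4, P4=1, P5=4, P6=0, P7=3) → (P0=3, P1=3, P2=2, P3=4, P4=1, P5=2, P6=0, P7=6)
step 2: fire α:  (P0=3, P1=3, P2=2, P3=4, P4=1, P5=2, P6=0, P7=6) → (P0=3, P1=3, P2=2, P3=4, P4=1, P5=0, P6=0, P7=9)
step 3: fire γ:  (P0=3, P1=3, P2=2, P3=4, P4=1, P5=0, P6=0, P7=9) → (P0=1, P1=3, P2=3, P3=4, P4=0, P5=0, P6=0, P7=8)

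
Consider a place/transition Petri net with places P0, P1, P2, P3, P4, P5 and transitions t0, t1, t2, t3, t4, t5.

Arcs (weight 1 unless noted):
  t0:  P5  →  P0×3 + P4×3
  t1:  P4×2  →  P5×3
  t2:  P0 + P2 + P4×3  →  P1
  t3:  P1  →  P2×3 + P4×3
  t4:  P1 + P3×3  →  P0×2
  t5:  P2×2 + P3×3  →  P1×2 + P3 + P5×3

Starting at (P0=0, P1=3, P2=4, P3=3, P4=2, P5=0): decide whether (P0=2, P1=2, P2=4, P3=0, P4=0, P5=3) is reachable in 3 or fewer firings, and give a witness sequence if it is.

step 1: fire t1:  (P0=0, P1=3, P2=4, P3=3, P4=2, P5=0) → (P0=0, P1=3, P2=4, P3=3, P4=0, P5=3)
step 2: fire t4:  (P0=0, P1=3, P2=4, P3=3, P4=0, P5=3) → (P0=2, P1=2, P2=4, P3=0, P4=0, P5=3)

YES — reachable via ⟨t1, t4⟩ (2 firings)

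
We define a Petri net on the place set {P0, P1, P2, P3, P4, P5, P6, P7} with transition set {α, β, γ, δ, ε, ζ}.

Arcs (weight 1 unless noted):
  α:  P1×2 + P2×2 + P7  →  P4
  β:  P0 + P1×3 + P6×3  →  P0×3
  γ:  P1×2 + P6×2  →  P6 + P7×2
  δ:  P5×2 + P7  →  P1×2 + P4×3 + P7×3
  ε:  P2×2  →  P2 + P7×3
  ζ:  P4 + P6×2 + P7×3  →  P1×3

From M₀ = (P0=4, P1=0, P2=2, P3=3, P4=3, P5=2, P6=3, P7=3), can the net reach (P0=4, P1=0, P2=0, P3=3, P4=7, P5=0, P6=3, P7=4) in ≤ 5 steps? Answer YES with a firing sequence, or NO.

YES — reachable via ⟨δ, α⟩ (2 firings)

step 1: fire δ:  (P0=4, P1=0, P2=2, P3=3, P4=3, P5=2, P6=3, P7=3) → (P0=4, P1=2, P2=2, P3=3, P4=6, P5=0, P6=3, P7=5)
step 2: fire α:  (P0=4, P1=2, P2=2, P3=3, P4=6, P5=0, P6=3, P7=5) → (P0=4, P1=0, P2=0, P3=3, P4=7, P5=0, P6=3, P7=4)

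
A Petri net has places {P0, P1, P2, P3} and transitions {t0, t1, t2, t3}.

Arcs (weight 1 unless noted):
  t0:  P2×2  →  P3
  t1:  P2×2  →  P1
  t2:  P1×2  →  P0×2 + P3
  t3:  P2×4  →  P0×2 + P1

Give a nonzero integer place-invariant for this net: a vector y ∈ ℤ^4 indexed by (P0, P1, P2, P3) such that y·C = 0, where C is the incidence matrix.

y = (P0:1, P1:2, P2:1, P3:2)

Incidence matrix C (rows=places, cols=transitions):
       t0   t1   t2   t3
   P0   0    0    2    2
   P1   0    1   -2    1
   P2  -2   -2    0   -4
   P3   1    0    1    0

Candidate y = [1, 2, 1, 2]; check y·C column-wise:
  col t0: 1·0 + 2·0 + 1·-2 + 2·1 = 0
  col t1: 1·0 + 2·1 + 1·-2 + 2·0 = 0
  col t2: 1·2 + 2·-2 + 1·0 + 2·1 = 0
  col t3: 1·2 + 2·1 + 1·-4 + 2·0 = 0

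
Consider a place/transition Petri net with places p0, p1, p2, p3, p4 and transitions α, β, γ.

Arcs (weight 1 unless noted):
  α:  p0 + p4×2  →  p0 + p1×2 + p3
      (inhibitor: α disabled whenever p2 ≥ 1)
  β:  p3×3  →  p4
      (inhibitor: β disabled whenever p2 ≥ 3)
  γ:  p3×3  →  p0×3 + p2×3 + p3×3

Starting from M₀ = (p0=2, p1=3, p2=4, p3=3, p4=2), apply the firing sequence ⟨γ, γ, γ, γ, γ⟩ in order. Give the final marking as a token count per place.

step 1: fire γ:  (p0=2, p1=3, p2=4, p3=3, p4=2) → (p0=5, p1=3, p2=7, p3=3, p4=2)
step 2: fire γ:  (p0=5, p1=3, p2=7, p3=3, p4=2) → (p0=8, p1=3, p2=10, p3=3, p4=2)
step 3: fire γ:  (p0=8, p1=3, p2=10, p3=3, p4=2) → (p0=11, p1=3, p2=13, p3=3, p4=2)
step 4: fire γ:  (p0=11, p1=3, p2=13, p3=3, p4=2) → (p0=14, p1=3, p2=16, p3=3, p4=2)
step 5: fire γ:  (p0=14, p1=3, p2=16, p3=3, p4=2) → (p0=17, p1=3, p2=19, p3=3, p4=2)

(p0=17, p1=3, p2=19, p3=3, p4=2)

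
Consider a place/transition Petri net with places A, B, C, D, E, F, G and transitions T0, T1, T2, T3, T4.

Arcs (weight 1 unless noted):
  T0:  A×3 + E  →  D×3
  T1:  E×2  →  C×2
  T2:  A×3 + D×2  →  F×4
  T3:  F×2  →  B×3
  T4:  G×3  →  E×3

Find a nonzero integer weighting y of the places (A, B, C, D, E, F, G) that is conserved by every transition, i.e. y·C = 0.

Incidence matrix C (rows=places, cols=transitions):
       T0   T1   T2   T3   T4
    A  -3    0   -3    0    0
    B   0    0    0    3    0
    C   0    2    0    0    0
    D   3    0   -2    0    0
    E  -1   -2    0    0    3
    F   0    0    4   -2    0
    G   0    0    0    0   -3

Candidate y = [12, 10, 0, 12, 0, 15, 0]; check y·C column-wise:
  col T0: 12·-3 + 10·0 + 12·3 + 0·-1 + 15·0 = 0
  col T1: 12·0 + 10·0 + 0·2 + 12·0 + 0·-2 + 15·0 = 0
  col T2: 12·-3 + 10·0 + 12·-2 + 15·4 = 0
  col T3: 12·0 + 10·3 + 12·0 + 15·-2 = 0
  col T4: 12·0 + 10·0 + 12·0 + 0·3 + 15·0 + 0·-3 = 0

y = (A:12, B:10, C:0, D:12, E:0, F:15, G:0)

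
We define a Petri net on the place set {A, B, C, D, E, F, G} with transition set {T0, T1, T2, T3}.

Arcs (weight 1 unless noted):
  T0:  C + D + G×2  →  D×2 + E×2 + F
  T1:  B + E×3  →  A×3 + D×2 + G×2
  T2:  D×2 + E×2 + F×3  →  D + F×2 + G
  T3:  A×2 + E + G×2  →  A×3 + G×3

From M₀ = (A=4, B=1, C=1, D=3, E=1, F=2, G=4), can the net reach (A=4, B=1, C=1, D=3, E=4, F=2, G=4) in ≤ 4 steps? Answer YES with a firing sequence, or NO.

depth 0: 1 marking
depth 1: 3 markings reached so far
depth 2: 6 markings reached so far
depth 3: 8 markings reached so far
depth 4: 9 markings reached so far
target is not among the 9 markings reachable within 4 steps

NO — not reachable within 4 firings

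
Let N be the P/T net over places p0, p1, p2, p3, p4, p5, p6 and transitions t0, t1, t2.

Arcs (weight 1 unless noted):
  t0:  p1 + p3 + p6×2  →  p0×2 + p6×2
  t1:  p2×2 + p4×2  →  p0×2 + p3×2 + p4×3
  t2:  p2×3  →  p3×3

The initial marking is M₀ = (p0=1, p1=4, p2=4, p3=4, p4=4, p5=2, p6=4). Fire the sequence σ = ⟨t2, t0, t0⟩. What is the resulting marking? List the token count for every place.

(p0=5, p1=2, p2=1, p3=5, p4=4, p5=2, p6=4)

step 1: fire t2:  (p0=1, p1=4, p2=4, p3=4, p4=4, p5=2, p6=4) → (p0=1, p1=4, p2=1, p3=7, p4=4, p5=2, p6=4)
step 2: fire t0:  (p0=1, p1=4, p2=1, p3=7, p4=4, p5=2, p6=4) → (p0=3, p1=3, p2=1, p3=6, p4=4, p5=2, p6=4)
step 3: fire t0:  (p0=3, p1=3, p2=1, p3=6, p4=4, p5=2, p6=4) → (p0=5, p1=2, p2=1, p3=5, p4=4, p5=2, p6=4)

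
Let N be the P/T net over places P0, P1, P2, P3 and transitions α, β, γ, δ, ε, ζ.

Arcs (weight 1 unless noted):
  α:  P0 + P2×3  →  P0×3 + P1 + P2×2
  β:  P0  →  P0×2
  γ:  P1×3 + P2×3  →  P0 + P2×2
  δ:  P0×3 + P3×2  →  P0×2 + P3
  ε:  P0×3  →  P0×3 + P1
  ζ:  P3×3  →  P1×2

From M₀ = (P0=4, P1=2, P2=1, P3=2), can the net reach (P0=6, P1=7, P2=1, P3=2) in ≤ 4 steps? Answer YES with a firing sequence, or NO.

depth 0: 1 marking
depth 1: 4 markings reached so far
depth 2: 9 markings reached so far
depth 3: 16 markings reached so far
depth 4: 25 markings reached so far
target is not among the 25 markings reachable within 4 steps

NO — not reachable within 4 firings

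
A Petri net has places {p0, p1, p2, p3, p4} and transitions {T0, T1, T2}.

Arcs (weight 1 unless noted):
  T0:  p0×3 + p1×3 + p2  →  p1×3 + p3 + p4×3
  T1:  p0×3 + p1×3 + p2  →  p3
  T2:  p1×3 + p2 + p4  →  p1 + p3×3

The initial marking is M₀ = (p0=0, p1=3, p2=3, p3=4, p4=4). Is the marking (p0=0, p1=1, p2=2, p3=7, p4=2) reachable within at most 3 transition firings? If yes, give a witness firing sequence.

NO — not reachable within 3 firings

depth 0: 1 marking
depth 1: 2 markings reached so far
depth 2: 2 markings reached so far
(frontier empty at depth 2; search complete)
target is not among the 2 markings reachable within 3 steps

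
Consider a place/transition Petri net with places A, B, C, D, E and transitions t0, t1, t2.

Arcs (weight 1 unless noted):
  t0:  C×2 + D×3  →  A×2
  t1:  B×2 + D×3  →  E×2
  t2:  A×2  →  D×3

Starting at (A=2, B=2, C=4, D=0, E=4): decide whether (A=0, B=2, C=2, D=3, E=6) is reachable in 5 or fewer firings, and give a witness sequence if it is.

NO — not reachable within 5 firings

depth 0: 1 marking
depth 1: 2 markings reached so far
depth 2: 4 markings reached so far
depth 3: 5 markings reached so far
depth 4: 7 markings reached so far
depth 5: 8 markings reached so far
target is not among the 8 markings reachable within 5 steps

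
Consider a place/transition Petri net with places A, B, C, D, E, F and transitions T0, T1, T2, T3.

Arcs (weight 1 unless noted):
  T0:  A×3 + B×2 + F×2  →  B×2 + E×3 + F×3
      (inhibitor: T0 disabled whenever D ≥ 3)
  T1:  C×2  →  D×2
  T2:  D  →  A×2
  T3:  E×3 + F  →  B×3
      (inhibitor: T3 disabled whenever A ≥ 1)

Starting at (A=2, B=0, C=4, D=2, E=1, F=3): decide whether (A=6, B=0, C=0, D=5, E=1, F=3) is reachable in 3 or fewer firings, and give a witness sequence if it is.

depth 0: 1 marking
depth 1: 3 markings reached so far
depth 2: 6 markings reached so far
depth 3: 8 markings reached so far
target is not among the 8 markings reachable within 3 steps

NO — not reachable within 3 firings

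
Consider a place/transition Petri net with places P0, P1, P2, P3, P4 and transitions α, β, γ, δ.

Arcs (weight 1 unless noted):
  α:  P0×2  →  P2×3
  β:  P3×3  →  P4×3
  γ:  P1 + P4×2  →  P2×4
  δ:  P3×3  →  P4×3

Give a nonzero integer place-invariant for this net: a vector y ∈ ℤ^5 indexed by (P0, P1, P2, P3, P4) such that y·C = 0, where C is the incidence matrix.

Incidence matrix C (rows=places, cols=transitions):
        α    β    γ    δ
   P0  -2    0    0    0
   P1   0    0   -1    0
   P2   3    0    4    0
   P3   0   -3    0   -3
   P4   0    3   -2    3

Candidate y = [3, 8, 2, 0, 0]; check y·C column-wise:
  col α: 3·-2 + 8·0 + 2·3 = 0
  col β: 3·0 + 8·0 + 2·0 + 0·-3 + 0·3 = 0
  col γ: 3·0 + 8·-1 + 2·4 + 0·-2 = 0
  col δ: 3·0 + 8·0 + 2·0 + 0·-3 + 0·3 = 0

y = (P0:3, P1:8, P2:2, P3:0, P4:0)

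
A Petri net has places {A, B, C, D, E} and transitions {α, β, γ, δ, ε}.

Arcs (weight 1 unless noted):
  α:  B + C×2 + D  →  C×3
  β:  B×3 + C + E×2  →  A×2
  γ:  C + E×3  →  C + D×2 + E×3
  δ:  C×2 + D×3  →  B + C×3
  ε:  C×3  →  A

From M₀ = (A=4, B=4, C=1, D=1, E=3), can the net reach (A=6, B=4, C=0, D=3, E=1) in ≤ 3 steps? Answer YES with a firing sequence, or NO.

NO — not reachable within 3 firings

depth 0: 1 marking
depth 1: 3 markings reached so far
depth 2: 5 markings reached so far
depth 3: 7 markings reached so far
target is not among the 7 markings reachable within 3 steps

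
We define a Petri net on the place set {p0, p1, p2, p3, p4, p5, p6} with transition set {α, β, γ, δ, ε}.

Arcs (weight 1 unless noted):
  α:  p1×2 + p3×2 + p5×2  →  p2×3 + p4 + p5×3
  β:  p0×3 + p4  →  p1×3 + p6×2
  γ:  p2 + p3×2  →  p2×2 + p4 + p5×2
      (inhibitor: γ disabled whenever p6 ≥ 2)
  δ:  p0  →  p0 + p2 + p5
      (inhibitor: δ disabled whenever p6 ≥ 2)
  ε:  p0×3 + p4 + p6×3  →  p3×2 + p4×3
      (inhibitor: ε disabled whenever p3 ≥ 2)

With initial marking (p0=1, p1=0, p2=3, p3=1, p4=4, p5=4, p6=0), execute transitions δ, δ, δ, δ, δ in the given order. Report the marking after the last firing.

(p0=1, p1=0, p2=8, p3=1, p4=4, p5=9, p6=0)

step 1: fire δ:  (p0=1, p1=0, p2=3, p3=1, p4=4, p5=4, p6=0) → (p0=1, p1=0, p2=4, p3=1, p4=4, p5=5, p6=0)
step 2: fire δ:  (p0=1, p1=0, p2=4, p3=1, p4=4, p5=5, p6=0) → (p0=1, p1=0, p2=5, p3=1, p4=4, p5=6, p6=0)
step 3: fire δ:  (p0=1, p1=0, p2=5, p3=1, p4=4, p5=6, p6=0) → (p0=1, p1=0, p2=6, p3=1, p4=4, p5=7, p6=0)
step 4: fire δ:  (p0=1, p1=0, p2=6, p3=1, p4=4, p5=7, p6=0) → (p0=1, p1=0, p2=7, p3=1, p4=4, p5=8, p6=0)
step 5: fire δ:  (p0=1, p1=0, p2=7, p3=1, p4=4, p5=8, p6=0) → (p0=1, p1=0, p2=8, p3=1, p4=4, p5=9, p6=0)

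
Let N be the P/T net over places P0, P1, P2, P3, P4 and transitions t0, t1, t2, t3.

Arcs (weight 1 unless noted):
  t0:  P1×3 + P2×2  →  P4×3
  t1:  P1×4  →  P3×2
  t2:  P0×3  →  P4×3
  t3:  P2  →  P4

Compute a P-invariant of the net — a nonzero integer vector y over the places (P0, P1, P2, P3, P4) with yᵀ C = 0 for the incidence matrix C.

Incidence matrix C (rows=places, cols=transitions):
       t0   t1   t2   t3
   P0   0    0   -3    0
   P1  -3   -4    0    0
   P2  -2    0    0   -1
   P3   0    2    0    0
   P4   3    0    3    1

Candidate y = [3, 1, 3, 2, 3]; check y·C column-wise:
  col t0: 3·0 + 1·-3 + 3·-2 + 2·0 + 3·3 = 0
  col t1: 3·0 + 1·-4 + 3·0 + 2·2 + 3·0 = 0
  col t2: 3·-3 + 1·0 + 3·0 + 2·0 + 3·3 = 0
  col t3: 3·0 + 1·0 + 3·-1 + 2·0 + 3·1 = 0

y = (P0:3, P1:1, P2:3, P3:2, P4:3)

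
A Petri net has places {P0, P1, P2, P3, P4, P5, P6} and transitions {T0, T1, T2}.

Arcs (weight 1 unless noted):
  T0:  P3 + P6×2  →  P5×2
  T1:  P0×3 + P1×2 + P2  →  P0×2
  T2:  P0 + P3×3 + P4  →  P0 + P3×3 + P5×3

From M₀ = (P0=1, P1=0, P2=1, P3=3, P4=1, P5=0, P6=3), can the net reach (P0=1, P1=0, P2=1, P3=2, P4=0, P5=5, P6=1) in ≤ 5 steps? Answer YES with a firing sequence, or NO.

YES — reachable via ⟨T2, T0⟩ (2 firings)

step 1: fire T2:  (P0=1, P1=0, P2=1, P3=3, P4=1, P5=0, P6=3) → (P0=1, P1=0, P2=1, P3=3, P4=0, P5=3, P6=3)
step 2: fire T0:  (P0=1, P1=0, P2=1, P3=3, P4=0, P5=3, P6=3) → (P0=1, P1=0, P2=1, P3=2, P4=0, P5=5, P6=1)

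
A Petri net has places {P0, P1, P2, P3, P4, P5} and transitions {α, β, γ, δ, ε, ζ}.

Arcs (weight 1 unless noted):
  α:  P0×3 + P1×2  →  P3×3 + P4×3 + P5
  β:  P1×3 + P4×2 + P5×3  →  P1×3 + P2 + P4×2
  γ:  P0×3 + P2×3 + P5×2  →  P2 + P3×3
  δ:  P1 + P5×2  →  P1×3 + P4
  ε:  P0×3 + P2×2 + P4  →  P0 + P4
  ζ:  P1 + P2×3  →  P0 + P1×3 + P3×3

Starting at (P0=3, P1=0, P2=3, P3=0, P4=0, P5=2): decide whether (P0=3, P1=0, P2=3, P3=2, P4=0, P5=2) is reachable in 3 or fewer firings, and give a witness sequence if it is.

NO — not reachable within 3 firings

depth 0: 1 marking
depth 1: 2 markings reached so far
depth 2: 2 markings reached so far
(frontier empty at depth 2; search complete)
target is not among the 2 markings reachable within 3 steps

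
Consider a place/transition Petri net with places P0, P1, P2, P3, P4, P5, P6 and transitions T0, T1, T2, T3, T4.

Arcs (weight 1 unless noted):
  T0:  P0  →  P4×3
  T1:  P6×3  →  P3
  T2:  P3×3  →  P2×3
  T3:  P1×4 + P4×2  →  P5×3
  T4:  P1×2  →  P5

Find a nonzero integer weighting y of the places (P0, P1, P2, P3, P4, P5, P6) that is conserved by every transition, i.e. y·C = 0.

y = (P0:3, P1:1, P2:0, P3:0, P4:1, P5:2, P6:0)

Incidence matrix C (rows=places, cols=transitions):
       T0   T1   T2   T3   T4
   P0  -1    0    0    0    0
   P1   0    0    0   -4   -2
   P2   0    0    3    0    0
   P3   0    1   -3    0    0
   P4   3    0    0   -2    0
   P5   0    0    0    3    1
   P6   0   -3    0    0    0

Candidate y = [3, 1, 0, 0, 1, 2, 0]; check y·C column-wise:
  col T0: 3·-1 + 1·0 + 1·3 + 2·0 = 0
  col T1: 3·0 + 1·0 + 0·1 + 1·0 + 2·0 + 0·-3 = 0
  col T2: 3·0 + 1·0 + 0·3 + 0·-3 + 1·0 + 2·0 = 0
  col T3: 3·0 + 1·-4 + 1·-2 + 2·3 = 0
  col T4: 3·0 + 1·-2 + 1·0 + 2·1 = 0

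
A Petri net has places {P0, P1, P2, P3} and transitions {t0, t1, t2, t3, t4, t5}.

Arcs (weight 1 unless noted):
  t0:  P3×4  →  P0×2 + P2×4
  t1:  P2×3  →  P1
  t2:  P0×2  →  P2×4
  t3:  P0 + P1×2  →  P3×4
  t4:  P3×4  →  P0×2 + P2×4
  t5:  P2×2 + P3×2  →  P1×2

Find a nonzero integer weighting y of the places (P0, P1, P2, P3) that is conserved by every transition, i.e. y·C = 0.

y = (P0:2, P1:3, P2:1, P3:2)

Incidence matrix C (rows=places, cols=transitions):
       t0   t1   t2   t3   t4   t5
   P0   2    0   -2   -1    2    0
   P1   0    1    0   -2    0    2
   P2   4   -3    4    0    4   -2
   P3  -4    0    0    4   -4   -2

Candidate y = [2, 3, 1, 2]; check y·C column-wise:
  col t0: 2·2 + 3·0 + 1·4 + 2·-4 = 0
  col t1: 2·0 + 3·1 + 1·-3 + 2·0 = 0
  col t2: 2·-2 + 3·0 + 1·4 + 2·0 = 0
  col t3: 2·-1 + 3·-2 + 1·0 + 2·4 = 0
  col t4: 2·2 + 3·0 + 1·4 + 2·-4 = 0
  col t5: 2·0 + 3·2 + 1·-2 + 2·-2 = 0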